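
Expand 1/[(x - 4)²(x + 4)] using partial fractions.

Cover-up at x=-4: γ = 1/(-4 - 4)² = 1/64. Cover-up at x=4: β = 1/(4 + 4) = 1/8. Comparing x² coeff: α = -γ = -1/64
Result: (-1/64)/(x - 4) + (1/8)/(x - 4)² + (1/64)/(x + 4)


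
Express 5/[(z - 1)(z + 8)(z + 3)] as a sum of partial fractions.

Using cover-up method: P = 5/36, Q = 1/9, R = -1/4
Result: (5/36)/(z - 1) + (1/9)/(z + 8) - (1/4)/(z + 3)


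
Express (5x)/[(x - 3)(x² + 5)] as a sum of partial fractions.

At x=3: α = (5·3 + 0)/(3² + 5) = 15/14. β = -α = -15/14, γ = 5 - 3·α = 25/14
Result: (15/14)/(x - 3) - ((15/14)x - 25/14)/(x² + 5)


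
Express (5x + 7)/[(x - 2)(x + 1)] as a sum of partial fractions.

At x=2: A = (5·2 + 7)/(2 + 1) = 17/3. At x=-1: B = (5·(-1) + 7)/(-1 - 2) = -2/3
Result: (17/3)/(x - 2) - (2/3)/(x + 1)


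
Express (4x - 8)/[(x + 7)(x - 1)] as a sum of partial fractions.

At x=-7: A = (4·(-7) - 8)/(-7 - 1) = 9/2. At x=1: B = (4·1 - 8)/(1 + 7) = -1/2
Result: (9/2)/(x + 7) - (1/2)/(x - 1)


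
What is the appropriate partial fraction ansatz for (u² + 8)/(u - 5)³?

Repeated linear factor (power 3): P/(u - 5) + Q/(u - 5)² + R/(u - 5)³


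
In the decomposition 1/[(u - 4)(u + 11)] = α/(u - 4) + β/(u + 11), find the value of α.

Cover-up at u = 4: α = 1/(4 + 11) = 1/15


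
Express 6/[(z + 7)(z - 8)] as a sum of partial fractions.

6/(z + 7)(z - 8) = α/(z + 7) + β/(z - 8). α = 6/(-7 - 8) = -2/5, β = 6/(8 + 7) = 2/5
Result: (-2/5)/(z + 7) + (2/5)/(z - 8)


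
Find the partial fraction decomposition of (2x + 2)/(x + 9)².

(2x + 2) = P(x + 9) + Q. At x = -9: Q = 2·(-9) + 2 = -16. Coeff of x: P = 2
Result: 2/(x + 9) - 16/(x + 9)²


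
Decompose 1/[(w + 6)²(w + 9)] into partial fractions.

Cover-up at w=-9: C = 1/(-9 + 6)² = 1/9. Cover-up at w=-6: B = 1/(-6 + 9) = 1/3. Comparing w² coeff: A = -C = -1/9
Result: (-1/9)/(w + 6) + (1/3)/(w + 6)² + (1/9)/(w + 9)


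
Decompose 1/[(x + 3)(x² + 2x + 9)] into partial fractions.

Cover-up at x = -3: P = 1/((-3)² + 2·(-3) + 9) = 1/12. Then Q = -P = -1/12, R = -P·(2 - 3) = 1/12
Result: (1/12)/(x + 3) - ((1/12)x - 1/12)/(x² + 2x + 9)


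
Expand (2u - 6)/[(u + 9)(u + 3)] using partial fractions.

At u=-9: α = (2·(-9) - 6)/(-9 + 3) = 4. At u=-3: β = (2·(-3) - 6)/(-3 + 9) = -2
Result: 4/(u + 9) - 2/(u + 3)


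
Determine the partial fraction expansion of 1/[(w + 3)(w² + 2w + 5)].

Cover-up at w = -3: P = 1/((-3)² + 2·(-3) + 5) = 1/8. Then Q = -P = -1/8, R = -P·(2 - 3) = 1/8
Result: (1/8)/(w + 3) - ((1/8)w - 1/8)/(w² + 2w + 5)


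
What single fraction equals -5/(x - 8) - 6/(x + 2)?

Common denominator (x - 8)(x + 2). Numerator: -5(x + 2) - 6(x - 8) = (-5x - 10) - (6x - 48) = -11x + 38
Result: (-11x + 38)/[(x - 8)(x + 2)]


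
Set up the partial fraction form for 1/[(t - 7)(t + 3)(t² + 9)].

Two linear + quadratic: α/(t - 7) + β/(t + 3) + (γt + δ)/(t² + 9)


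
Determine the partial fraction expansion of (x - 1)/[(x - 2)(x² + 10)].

At x=2: A = (1·2 - 1)/(2² + 10) = 1/14. B = -A = -1/14, C = 1 - 2·A = 6/7
Result: (1/14)/(x - 2) - ((1/14)x - 6/7)/(x² + 10)


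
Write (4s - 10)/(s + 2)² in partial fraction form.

(4s - 10) = A(s + 2) + B. At s = -2: B = 4·(-2) - 10 = -18. Coeff of s: A = 4
Result: 4/(s + 2) - 18/(s + 2)²


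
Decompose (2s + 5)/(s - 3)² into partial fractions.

(2s + 5) = A(s - 3) + B. At s = 3: B = 2·3 + 5 = 11. Coeff of s: A = 2
Result: 2/(s - 3) + 11/(s - 3)²


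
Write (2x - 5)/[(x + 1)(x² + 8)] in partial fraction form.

At x=-1: A = (2·(-1) - 5)/((-1)² + 8) = -7/9. B = -A = 7/9, C = 2 - (-1)·A = 11/9
Result: (-7/9)/(x + 1) + ((7/9)x + 11/9)/(x² + 8)


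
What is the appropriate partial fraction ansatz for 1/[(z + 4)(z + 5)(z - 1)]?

Three distinct linear factors: α/(z + 4) + β/(z + 5) + γ/(z - 1)


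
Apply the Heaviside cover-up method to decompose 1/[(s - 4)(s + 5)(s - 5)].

Cover (s - 4), s=4: A = 1/[(4 + 5)(4 - 5)] = -1/9. Cover (s + 5), s=-5: B = 1/[(-5 - 4)(-5 - 5)] = 1/90. Cover (s - 5), s=5: C = 1/[(5 - 4)(5 + 5)] = 1/10.
Result: (-1/9)/(s - 4) + (1/90)/(s + 5) + (1/10)/(s - 5)


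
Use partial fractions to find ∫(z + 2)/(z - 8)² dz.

Decompose: α = 1, β = 1·8 + 2 = 10, so (z + 2)/(z - 8)² = 1/(z - 8) + 10/(z - 8)². Integrate: ∫ α/(z - 8) dz = ln|(z - 8)|; ∫ β/(z - 8)² dz = -10/(z - 8). Sum: ln|(z - 8)| - 10/(z - 8) + C


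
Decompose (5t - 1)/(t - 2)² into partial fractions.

(5t - 1) = α(t - 2) + β. At t = 2: β = 5·2 - 1 = 9. Coeff of t: α = 5
Result: 5/(t - 2) + 9/(t - 2)²


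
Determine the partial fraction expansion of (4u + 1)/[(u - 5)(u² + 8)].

At u=5: α = (4·5 + 1)/(5² + 8) = 7/11. β = -α = -7/11, γ = 4 - 5·α = 9/11
Result: (7/11)/(u - 5) - ((7/11)u - 9/11)/(u² + 8)


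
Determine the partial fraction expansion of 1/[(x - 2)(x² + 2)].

Cover-up at x = 2: A = 1/(2² + 2) = 1/6. Then B = -A = -1/6, C = -A·(0 + 2) = -1/3
Result: (1/6)/(x - 2) - ((1/6)x + 1/3)/(x² + 2)


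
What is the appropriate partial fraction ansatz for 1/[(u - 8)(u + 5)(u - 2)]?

Three distinct linear factors: P/(u - 8) + Q/(u + 5) + R/(u - 2)


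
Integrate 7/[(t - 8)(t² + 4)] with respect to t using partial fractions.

Cover-up at t=8: P = 7/(8²+4) = 7/68. Coeff matching: Q = -7/68, R = -14/17. Decomposition: (7/68)/(t - 8) - ((7/68)t + 14/17)/(t² + 4). Integrate: linear → ln, quadratic → (1/2)ln + arctan: (7/68) ln|(t - 8)| - (7/136) ln(t² + 4) - (7/17) arctan(t/2) + C


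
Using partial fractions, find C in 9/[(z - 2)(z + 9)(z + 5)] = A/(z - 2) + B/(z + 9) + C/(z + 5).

Cover-up at z = -5: C = 9/[(-5 - 2)(-5 + 9)] = 9/[(-7)(4)] = -9/28


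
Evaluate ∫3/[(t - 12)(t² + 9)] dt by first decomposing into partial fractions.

Cover-up at t=12: A = 3/(12²+9) = 1/51. Coeff matching: B = -1/51, C = -4/17. Decomposition: (1/51)/(t - 12) - ((1/51)t + 4/17)/(t² + 9). Integrate: linear → ln, quadratic → (1/2)ln + arctan: (1/51) ln|(t - 12)| - (1/102) ln(t² + 9) - (4/51) arctan(t/3) + C


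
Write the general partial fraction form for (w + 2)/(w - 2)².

Repeated linear factor: α/(w - 2) + β/(w - 2)²


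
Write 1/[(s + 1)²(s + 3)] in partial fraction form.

Cover-up at s=-3: C = 1/(-3 + 1)² = 1/4. Cover-up at s=-1: B = 1/(-1 + 3) = 1/2. Comparing s² coeff: A = -C = -1/4
Result: (-1/4)/(s + 1) + (1/2)/(s + 1)² + (1/4)/(s + 3)


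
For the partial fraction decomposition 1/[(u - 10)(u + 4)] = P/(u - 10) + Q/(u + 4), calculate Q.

Cover-up at u = -4: Q = 1/(-4 - 10) = -1/14


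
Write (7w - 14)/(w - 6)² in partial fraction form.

(7w - 14) = α(w - 6) + β. At w = 6: β = 7·6 - 14 = 28. Coeff of w: α = 7
Result: 7/(w - 6) + 28/(w - 6)²


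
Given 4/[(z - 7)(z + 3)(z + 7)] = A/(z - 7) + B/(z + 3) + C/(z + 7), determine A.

Cover-up at z = 7: A = 4/[(7 + 3)(7 + 7)] = 4/[(10)(14)] = 4/140 = 1/35


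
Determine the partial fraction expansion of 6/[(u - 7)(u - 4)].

6/(u - 7)(u - 4) = A/(u - 7) + B/(u - 4). A = 6/(7 - 4) = 2, B = 6/(4 - 7) = -2
Result: 2/(u - 7) - 2/(u - 4)


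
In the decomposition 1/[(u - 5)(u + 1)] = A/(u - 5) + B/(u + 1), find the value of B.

Cover-up at u = -1: B = 1/(-1 - 5) = -1/6


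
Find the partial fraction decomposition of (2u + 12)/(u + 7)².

(2u + 12) = P(u + 7) + Q. At u = -7: Q = 2·(-7) + 12 = -2. Coeff of u: P = 2
Result: 2/(u + 7) - 2/(u + 7)²


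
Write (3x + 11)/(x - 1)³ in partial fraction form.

(3x + 11) = α(x - 1)² + β(x - 1) + γ. At x = 1: γ = 3·1 + 11 = 14. Coefficients: α = 0, β = 3
Result: 3/(x - 1)² + 14/(x - 1)³


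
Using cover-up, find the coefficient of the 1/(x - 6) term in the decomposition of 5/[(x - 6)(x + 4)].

Cover (x - 6), set x=6: 5/((x + 4) at x=6) = 5/(10) = 1/2


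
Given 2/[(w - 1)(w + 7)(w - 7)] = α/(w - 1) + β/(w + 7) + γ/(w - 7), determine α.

Cover-up at w = 1: α = 2/[(1 + 7)(1 - 7)] = 2/[(8)(-6)] = -2/48 = -1/24


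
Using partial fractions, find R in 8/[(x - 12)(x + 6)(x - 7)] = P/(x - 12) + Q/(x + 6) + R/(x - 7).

Cover-up at x = 7: R = 8/[(7 - 12)(7 + 6)] = 8/[(-5)(13)] = -8/65


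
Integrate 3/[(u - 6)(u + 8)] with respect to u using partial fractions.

Decompose: 3/[(u - 6)(u + 8)] = (3/14)/(u - 6) - (3/14)/(u + 8). Integrate each term: (3/14) ln|(u - 6)| - (3/14) ln|(u + 8)| + C


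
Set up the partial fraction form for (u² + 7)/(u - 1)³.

Repeated linear factor (power 3): α/(u - 1) + β/(u - 1)² + γ/(u - 1)³


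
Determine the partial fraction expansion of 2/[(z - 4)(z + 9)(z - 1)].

Using cover-up method: A = 2/39, B = 1/65, C = -1/15
Result: (2/39)/(z - 4) + (1/65)/(z + 9) - (1/15)/(z - 1)


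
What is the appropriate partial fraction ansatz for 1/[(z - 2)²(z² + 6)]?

Repeated linear + quadratic: P/(z - 2) + Q/(z - 2)² + (Rz + S)/(z² + 6)


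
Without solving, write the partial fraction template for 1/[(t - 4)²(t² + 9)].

Repeated linear + quadratic: α/(t - 4) + β/(t - 4)² + (γt + δ)/(t² + 9)


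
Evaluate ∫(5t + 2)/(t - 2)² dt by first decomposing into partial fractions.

Decompose: P = 5, Q = 5·2 + 2 = 12, so (5t + 2)/(t - 2)² = 5/(t - 2) + 12/(t - 2)². Integrate: ∫ P/(t - 2) dt = 5 ln|(t - 2)|; ∫ Q/(t - 2)² dt = -12/(t - 2). Sum: 5 ln|(t - 2)| - 12/(t - 2) + C


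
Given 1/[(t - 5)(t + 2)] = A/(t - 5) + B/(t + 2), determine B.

Cover-up at t = -2: B = 1/(-2 - 5) = -1/7


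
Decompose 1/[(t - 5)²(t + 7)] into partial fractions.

Cover-up at t=-7: R = 1/(-7 - 5)² = 1/144. Cover-up at t=5: Q = 1/(5 + 7) = 1/12. Comparing t² coeff: P = -R = -1/144
Result: (-1/144)/(t - 5) + (1/12)/(t - 5)² + (1/144)/(t + 7)


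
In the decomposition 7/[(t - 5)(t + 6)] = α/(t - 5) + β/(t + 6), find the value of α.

Cover-up at t = 5: α = 7/(5 + 6) = 7/11


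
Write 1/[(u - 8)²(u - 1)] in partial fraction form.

Cover-up at u=1: γ = 1/(1 - 8)² = 1/49. Cover-up at u=8: β = 1/(8 - 1) = 1/7. Comparing u² coeff: α = -γ = -1/49
Result: (-1/49)/(u - 8) + (1/7)/(u - 8)² + (1/49)/(u - 1)


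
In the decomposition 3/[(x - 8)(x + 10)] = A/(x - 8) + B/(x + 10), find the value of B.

Cover-up at x = -10: B = 3/(-10 - 8) = -3/18 = -1/6


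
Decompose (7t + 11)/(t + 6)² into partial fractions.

(7t + 11) = α(t + 6) + β. At t = -6: β = 7·(-6) + 11 = -31. Coeff of t: α = 7
Result: 7/(t + 6) - 31/(t + 6)²


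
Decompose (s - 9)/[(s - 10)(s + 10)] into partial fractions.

At s=10: P = (1·10 - 9)/(10 + 10) = 1/20. At s=-10: Q = (1·(-10) - 9)/(-10 - 10) = 19/20
Result: (1/20)/(s - 10) + (19/20)/(s + 10)


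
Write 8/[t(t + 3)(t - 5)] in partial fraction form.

Using cover-up method: A = -8/15, B = 1/3, C = 1/5
Result: (-8/15)/t + (1/3)/(t + 3) + (1/5)/(t - 5)


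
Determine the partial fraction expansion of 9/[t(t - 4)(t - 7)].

Using cover-up method: P = 9/28, Q = -3/4, R = 3/7
Result: (9/28)/t - (3/4)/(t - 4) + (3/7)/(t - 7)


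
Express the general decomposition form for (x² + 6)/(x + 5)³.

Repeated linear factor (power 3): α/(x + 5) + β/(x + 5)² + γ/(x + 5)³


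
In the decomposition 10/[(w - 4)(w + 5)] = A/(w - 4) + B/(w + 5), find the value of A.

Cover-up at w = 4: A = 10/(4 + 5) = 10/9


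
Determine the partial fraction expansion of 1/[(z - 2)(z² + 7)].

Cover-up at z = 2: A = 1/(2² + 7) = 1/11. Then B = -A = -1/11, C = -A·(0 + 2) = -2/11
Result: (1/11)/(z - 2) - ((1/11)z + 2/11)/(z² + 7)


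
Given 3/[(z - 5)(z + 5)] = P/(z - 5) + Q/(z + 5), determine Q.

Cover-up at z = -5: Q = 3/(-5 - 5) = -3/10


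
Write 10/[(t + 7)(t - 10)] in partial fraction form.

10/(t + 7)(t - 10) = A/(t + 7) + B/(t - 10). A = 10/(-7 - 10) = -10/17, B = 10/(10 + 7) = 10/17
Result: (-10/17)/(t + 7) + (10/17)/(t - 10)


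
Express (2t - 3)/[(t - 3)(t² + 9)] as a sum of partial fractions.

At t=3: α = (2·3 - 3)/(3² + 9) = 1/6. β = -α = -1/6, γ = 2 - 3·α = 3/2
Result: (1/6)/(t - 3) - ((1/6)t - 3/2)/(t² + 9)


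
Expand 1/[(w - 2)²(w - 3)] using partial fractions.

Cover-up at w=3: C = 1/(3 - 2)² = 1. Cover-up at w=2: B = 1/(2 - 3) = -1. Comparing w² coeff: A = -C = -1
Result: -1/(w - 2) - 1/(w - 2)² + 1/(w - 3)


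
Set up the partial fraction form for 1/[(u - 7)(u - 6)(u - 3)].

Three distinct linear factors: A/(u - 7) + B/(u - 6) + C/(u - 3)


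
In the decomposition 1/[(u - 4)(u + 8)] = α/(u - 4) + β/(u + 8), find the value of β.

Cover-up at u = -8: β = 1/(-8 - 4) = -1/12


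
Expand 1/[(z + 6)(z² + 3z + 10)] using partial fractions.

Cover-up at z = -6: P = 1/((-6)² + 3·(-6) + 10) = 1/28. Then Q = -P = -1/28, R = -P·(3 - 6) = 3/28
Result: (1/28)/(z + 6) - ((1/28)z - 3/28)/(z² + 3z + 10)


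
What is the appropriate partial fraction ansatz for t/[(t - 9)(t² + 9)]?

Linear + irreducible quadratic: A/(t - 9) + (Bt + C)/(t² + 9)


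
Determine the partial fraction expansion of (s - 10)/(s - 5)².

(s - 10) = A(s - 5) + B. At s = 5: B = 1·5 - 10 = -5. Coeff of s: A = 1
Result: 1/(s - 5) - 5/(s - 5)²


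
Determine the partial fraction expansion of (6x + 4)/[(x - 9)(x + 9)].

At x=9: α = (6·9 + 4)/(9 + 9) = 29/9. At x=-9: β = (6·(-9) + 4)/(-9 - 9) = 25/9
Result: (29/9)/(x - 9) + (25/9)/(x + 9)


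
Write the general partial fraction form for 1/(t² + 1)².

Repeated quadratic factor: (At + B)/(t² + 1) + (Ct + D)/(t² + 1)²


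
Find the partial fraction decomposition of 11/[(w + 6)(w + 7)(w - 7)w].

Using Heaviside cover-up: (11/78)/(w + 6) - (11/98)/(w + 7) + (11/1274)/(w - 7) - (11/294)/w


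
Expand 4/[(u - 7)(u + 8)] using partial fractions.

4/(u - 7)(u + 8) = A/(u - 7) + B/(u + 8). A = 4/(7 + 8) = 4/15, B = 4/(-8 - 7) = -4/15
Result: (4/15)/(u - 7) - (4/15)/(u + 8)


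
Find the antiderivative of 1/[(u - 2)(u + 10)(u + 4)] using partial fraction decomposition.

Cover-up: α = 1/72, β = 1/72, γ = -1/36. Decomposition: (1/72)/(u - 2) + (1/72)/(u + 10) - (1/36)/(u + 4). Integrate each term: (1/72) ln|(u - 2)| + (1/72) ln|(u + 10)| - (1/36) ln|(u + 4)| + C


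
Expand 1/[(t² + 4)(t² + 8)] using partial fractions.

Coefficient matching gives A = C = 0, B = 1/(8-4) = 1/4, D = -B = -1/4
Result: (1/4)/(t² + 4) - (1/4)/(t² + 8)


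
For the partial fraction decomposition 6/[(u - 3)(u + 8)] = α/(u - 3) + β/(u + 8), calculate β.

Cover-up at u = -8: β = 6/(-8 - 3) = -6/11


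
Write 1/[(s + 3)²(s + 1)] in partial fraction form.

Cover-up at s=-1: C = 1/(-1 + 3)² = 1/4. Cover-up at s=-3: B = 1/(-3 + 1) = -1/2. Comparing s² coeff: A = -C = -1/4
Result: (-1/4)/(s + 3) - (1/2)/(s + 3)² + (1/4)/(s + 1)


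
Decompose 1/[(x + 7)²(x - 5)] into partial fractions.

Cover-up at x=5: γ = 1/(5 + 7)² = 1/144. Cover-up at x=-7: β = 1/(-7 - 5) = -1/12. Comparing x² coeff: α = -γ = -1/144
Result: (-1/144)/(x + 7) - (1/12)/(x + 7)² + (1/144)/(x - 5)


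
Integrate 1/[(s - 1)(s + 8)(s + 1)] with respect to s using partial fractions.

Cover-up: P = 1/18, Q = 1/63, R = -1/14. Decomposition: (1/18)/(s - 1) + (1/63)/(s + 8) - (1/14)/(s + 1). Integrate each term: (1/18) ln|(s - 1)| + (1/63) ln|(s + 8)| - (1/14) ln|(s + 1)| + C


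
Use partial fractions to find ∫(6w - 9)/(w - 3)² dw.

Decompose: α = 6, β = 6·3 - 9 = 9, so (6w - 9)/(w - 3)² = 6/(w - 3) + 9/(w - 3)². Integrate: ∫ α/(w - 3) dw = 6 ln|(w - 3)|; ∫ β/(w - 3)² dw = -9/(w - 3). Sum: 6 ln|(w - 3)| - 9/(w - 3) + C


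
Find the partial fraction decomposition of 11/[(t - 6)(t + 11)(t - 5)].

Using cover-up method: A = 11/17, B = 11/272, C = -11/16
Result: (11/17)/(t - 6) + (11/272)/(t + 11) - (11/16)/(t - 5)


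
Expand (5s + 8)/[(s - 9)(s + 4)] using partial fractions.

At s=9: A = (5·9 + 8)/(9 + 4) = 53/13. At s=-4: B = (5·(-4) + 8)/(-4 - 9) = 12/13
Result: (53/13)/(s - 9) + (12/13)/(s + 4)


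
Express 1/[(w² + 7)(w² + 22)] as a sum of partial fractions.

Coefficient matching gives P = R = 0, Q = 1/(22-7) = 1/15, S = -Q = -1/15
Result: (1/15)/(w² + 7) - (1/15)/(w² + 22)


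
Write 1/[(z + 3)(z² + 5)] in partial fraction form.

Cover-up at z = -3: α = 1/((-3)² + 5) = 1/14. Then β = -α = -1/14, γ = -α·(0 - 3) = 3/14
Result: (1/14)/(z + 3) - ((1/14)z - 3/14)/(z² + 5)


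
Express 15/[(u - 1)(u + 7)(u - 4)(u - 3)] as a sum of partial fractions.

Using Heaviside cover-up: (5/16)/(u - 1) - (3/176)/(u + 7) + (5/11)/(u - 4) - (3/4)/(u - 3)


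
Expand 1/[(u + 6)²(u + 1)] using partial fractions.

Cover-up at u=-1: γ = 1/(-1 + 6)² = 1/25. Cover-up at u=-6: β = 1/(-6 + 1) = -1/5. Comparing u² coeff: α = -γ = -1/25
Result: (-1/25)/(u + 6) - (1/5)/(u + 6)² + (1/25)/(u + 1)


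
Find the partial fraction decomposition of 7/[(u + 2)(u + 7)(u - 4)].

Using cover-up method: α = -7/30, β = 7/55, γ = 7/66
Result: (-7/30)/(u + 2) + (7/55)/(u + 7) + (7/66)/(u - 4)


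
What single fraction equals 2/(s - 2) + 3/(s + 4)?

Common denominator (s - 2)(s + 4). Numerator: 2(s + 4) + 3(s - 2) = (2s + 8) + (3s - 6) = 5s + 2
Result: (5s + 2)/[(s - 2)(s + 4)]


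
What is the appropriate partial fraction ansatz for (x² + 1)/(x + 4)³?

Repeated linear factor (power 3): α/(x + 4) + β/(x + 4)² + γ/(x + 4)³


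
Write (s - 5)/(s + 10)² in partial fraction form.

(s - 5) = α(s + 10) + β. At s = -10: β = 1·(-10) - 5 = -15. Coeff of s: α = 1
Result: 1/(s + 10) - 15/(s + 10)²


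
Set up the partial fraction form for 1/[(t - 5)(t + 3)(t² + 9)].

Two linear + quadratic: α/(t - 5) + β/(t + 3) + (γt + δ)/(t² + 9)


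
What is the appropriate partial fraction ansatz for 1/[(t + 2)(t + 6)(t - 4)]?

Three distinct linear factors: P/(t + 2) + Q/(t + 6) + R/(t - 4)


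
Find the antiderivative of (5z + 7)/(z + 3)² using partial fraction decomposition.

Decompose: P = 5, Q = 5·(-3) + 7 = -8, so (5z + 7)/(z + 3)² = 5/(z + 3) - 8/(z + 3)². Integrate: ∫ P/(z + 3) dz = 5 ln|(z + 3)|; ∫ Q/(z + 3)² dz = 8/(z + 3). Sum: 5 ln|(z + 3)| + 8/(z + 3) + C


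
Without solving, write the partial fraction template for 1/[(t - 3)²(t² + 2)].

Repeated linear + quadratic: A/(t - 3) + B/(t - 3)² + (Ct + D)/(t² + 2)


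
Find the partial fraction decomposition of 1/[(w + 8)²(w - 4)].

Cover-up at w=4: C = 1/(4 + 8)² = 1/144. Cover-up at w=-8: B = 1/(-8 - 4) = -1/12. Comparing w² coeff: A = -C = -1/144
Result: (-1/144)/(w + 8) - (1/12)/(w + 8)² + (1/144)/(w - 4)


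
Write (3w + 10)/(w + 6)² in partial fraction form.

(3w + 10) = α(w + 6) + β. At w = -6: β = 3·(-6) + 10 = -8. Coeff of w: α = 3
Result: 3/(w + 6) - 8/(w + 6)²


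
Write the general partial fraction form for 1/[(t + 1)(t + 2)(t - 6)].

Three distinct linear factors: A/(t + 1) + B/(t + 2) + C/(t - 6)


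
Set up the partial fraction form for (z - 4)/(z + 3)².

Repeated linear factor: A/(z + 3) + B/(z + 3)²


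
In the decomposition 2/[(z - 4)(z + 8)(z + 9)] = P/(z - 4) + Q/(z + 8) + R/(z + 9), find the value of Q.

Cover-up at z = -8: Q = 2/[(-8 - 4)(-8 + 9)] = 2/[(-12)(1)] = -2/12 = -1/6


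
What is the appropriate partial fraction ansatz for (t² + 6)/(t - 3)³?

Repeated linear factor (power 3): P/(t - 3) + Q/(t - 3)² + R/(t - 3)³


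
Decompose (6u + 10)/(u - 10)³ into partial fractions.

(6u + 10) = A(u - 10)² + B(u - 10) + C. At u = 10: C = 6·10 + 10 = 70. Coefficients: A = 0, B = 6
Result: 6/(u - 10)² + 70/(u - 10)³


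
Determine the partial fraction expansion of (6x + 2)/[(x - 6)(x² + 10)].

At x=6: A = (6·6 + 2)/(6² + 10) = 19/23. B = -A = -19/23, C = 6 - 6·A = 24/23
Result: (19/23)/(x - 6) - ((19/23)x - 24/23)/(x² + 10)


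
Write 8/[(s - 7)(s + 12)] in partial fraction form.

8/(s - 7)(s + 12) = A/(s - 7) + B/(s + 12). A = 8/(7 + 12) = 8/19, B = 8/(-12 - 7) = -8/19
Result: (8/19)/(s - 7) - (8/19)/(s + 12)


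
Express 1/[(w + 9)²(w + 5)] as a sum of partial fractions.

Cover-up at w=-5: R = 1/(-5 + 9)² = 1/16. Cover-up at w=-9: Q = 1/(-9 + 5) = -1/4. Comparing w² coeff: P = -R = -1/16
Result: (-1/16)/(w + 9) - (1/4)/(w + 9)² + (1/16)/(w + 5)


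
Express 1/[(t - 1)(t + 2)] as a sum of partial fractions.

1/(t - 1)(t + 2) = A/(t - 1) + B/(t + 2). A = 1/(1 + 2) = 1/3, B = 1/(-2 - 1) = -1/3
Result: (1/3)/(t - 1) - (1/3)/(t + 2)


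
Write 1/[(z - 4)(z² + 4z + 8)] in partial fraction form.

Cover-up at z = 4: A = 1/(4² + 4·4 + 8) = 1/40. Then B = -A = -1/40, C = -A·(4 + 4) = -1/5
Result: (1/40)/(z - 4) - ((1/40)z + 1/5)/(z² + 4z + 8)


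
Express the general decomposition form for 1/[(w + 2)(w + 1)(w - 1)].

Three distinct linear factors: P/(w + 2) + Q/(w + 1) + R/(w - 1)


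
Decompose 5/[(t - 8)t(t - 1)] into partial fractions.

Using cover-up method: A = 5/56, B = 5/8, C = -5/7
Result: (5/56)/(t - 8) + (5/8)/t - (5/7)/(t - 1)


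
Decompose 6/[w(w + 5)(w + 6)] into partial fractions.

Using cover-up method: α = 1/5, β = -6/5, γ = 1
Result: (1/5)/w - (6/5)/(w + 5) + 1/(w + 6)


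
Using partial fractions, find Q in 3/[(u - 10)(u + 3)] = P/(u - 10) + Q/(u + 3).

Cover-up at u = -3: Q = 3/(-3 - 10) = -3/13


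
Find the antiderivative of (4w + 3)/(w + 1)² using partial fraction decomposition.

Decompose: A = 4, B = 4·(-1) + 3 = -1, so (4w + 3)/(w + 1)² = 4/(w + 1) - 1/(w + 1)². Integrate: ∫ A/(w + 1) dw = 4 ln|(w + 1)|; ∫ B/(w + 1)² dw = 1/(w + 1). Sum: 4 ln|(w + 1)| + 1/(w + 1) + C


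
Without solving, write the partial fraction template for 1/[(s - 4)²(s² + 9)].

Repeated linear + quadratic: P/(s - 4) + Q/(s - 4)² + (Rs + S)/(s² + 9)


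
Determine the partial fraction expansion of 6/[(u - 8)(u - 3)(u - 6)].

Using cover-up method: P = 3/5, Q = 2/5, R = -1
Result: (3/5)/(u - 8) + (2/5)/(u - 3) - 1/(u - 6)


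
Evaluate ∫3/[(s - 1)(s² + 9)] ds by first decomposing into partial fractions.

Cover-up at s=1: α = 3/(1²+9) = 3/10. Coeff matching: β = -3/10, γ = -3/10. Decomposition: (3/10)/(s - 1) - ((3/10)s + 3/10)/(s² + 9). Integrate: linear → ln, quadratic → (1/2)ln + arctan: (3/10) ln|(s - 1)| - (3/20) ln(s² + 9) - (1/10) arctan(s/3) + C


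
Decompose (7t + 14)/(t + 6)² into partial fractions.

(7t + 14) = α(t + 6) + β. At t = -6: β = 7·(-6) + 14 = -28. Coeff of t: α = 7
Result: 7/(t + 6) - 28/(t + 6)²


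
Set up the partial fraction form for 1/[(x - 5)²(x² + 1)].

Repeated linear + quadratic: P/(x - 5) + Q/(x - 5)² + (Rx + S)/(x² + 1)


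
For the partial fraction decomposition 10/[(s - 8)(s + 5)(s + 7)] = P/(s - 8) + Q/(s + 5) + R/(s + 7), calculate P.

Cover-up at s = 8: P = 10/[(8 + 5)(8 + 7)] = 10/[(13)(15)] = 10/195 = 2/39


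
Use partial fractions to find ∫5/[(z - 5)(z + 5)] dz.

Decompose: 5/[(z - 5)(z + 5)] = (1/2)/(z - 5) - (1/2)/(z + 5). Integrate each term: (1/2) ln|(z - 5)| - (1/2) ln|(z + 5)| + C


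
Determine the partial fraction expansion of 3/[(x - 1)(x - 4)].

3/(x - 1)(x - 4) = α/(x - 1) + β/(x - 4). α = 3/(1 - 4) = -1, β = 3/(4 - 1) = 1
Result: -1/(x - 1) + 1/(x - 4)


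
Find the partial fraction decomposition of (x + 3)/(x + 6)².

(x + 3) = P(x + 6) + Q. At x = -6: Q = 1·(-6) + 3 = -3. Coeff of x: P = 1
Result: 1/(x + 6) - 3/(x + 6)²


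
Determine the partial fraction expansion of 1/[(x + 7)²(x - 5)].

Cover-up at x=5: C = 1/(5 + 7)² = 1/144. Cover-up at x=-7: B = 1/(-7 - 5) = -1/12. Comparing x² coeff: A = -C = -1/144
Result: (-1/144)/(x + 7) - (1/12)/(x + 7)² + (1/144)/(x - 5)


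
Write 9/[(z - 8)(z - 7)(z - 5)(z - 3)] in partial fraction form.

Using Heaviside cover-up: (3/5)/(z - 8) - (9/8)/(z - 7) + (3/4)/(z - 5) - (9/40)/(z - 3)


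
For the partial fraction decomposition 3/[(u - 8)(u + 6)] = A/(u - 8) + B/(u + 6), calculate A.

Cover-up at u = 8: A = 3/(8 + 6) = 3/14


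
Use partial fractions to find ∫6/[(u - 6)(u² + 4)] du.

Cover-up at u=6: P = 6/(6²+4) = 3/20. Coeff matching: Q = -3/20, R = -9/10. Decomposition: (3/20)/(u - 6) - ((3/20)u + 9/10)/(u² + 4). Integrate: linear → ln, quadratic → (1/2)ln + arctan: (3/20) ln|(u - 6)| - (3/40) ln(u² + 4) - (9/20) arctan(u/2) + C


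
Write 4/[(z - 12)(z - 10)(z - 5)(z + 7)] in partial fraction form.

Using Heaviside cover-up: (2/133)/(z - 12) - (2/85)/(z - 10) + (1/105)/(z - 5) - (1/969)/(z + 7)


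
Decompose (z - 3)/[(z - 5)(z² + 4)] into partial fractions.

At z=5: A = (1·5 - 3)/(5² + 4) = 2/29. B = -A = -2/29, C = 1 - 5·A = 19/29
Result: (2/29)/(z - 5) - ((2/29)z - 19/29)/(z² + 4)


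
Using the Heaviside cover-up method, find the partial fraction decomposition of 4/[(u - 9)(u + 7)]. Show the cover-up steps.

Cover (u - 9): set u=9, get α = 4/(9 + 7) = 1/4. Cover (u + 7): set u=-7, get β = 4/(-7 - 9) = -1/4.
Result: (1/4)/(u - 9) - (1/4)/(u + 7)


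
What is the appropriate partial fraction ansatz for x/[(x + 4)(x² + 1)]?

Linear + irreducible quadratic: α/(x + 4) + (βx + γ)/(x² + 1)


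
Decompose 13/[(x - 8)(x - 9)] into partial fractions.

13/(x - 8)(x - 9) = P/(x - 8) + Q/(x - 9). P = 13/(8 - 9) = -13, Q = 13/(9 - 8) = 13
Result: -13/(x - 8) + 13/(x - 9)


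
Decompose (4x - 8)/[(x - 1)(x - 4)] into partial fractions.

At x=1: A = (4·1 - 8)/(1 - 4) = 4/3. At x=4: B = (4·4 - 8)/(4 - 1) = 8/3
Result: (4/3)/(x - 1) + (8/3)/(x - 4)


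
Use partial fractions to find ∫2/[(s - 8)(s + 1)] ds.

Decompose: 2/[(s - 8)(s + 1)] = (2/9)/(s - 8) - (2/9)/(s + 1). Integrate each term: (2/9) ln|(s - 8)| - (2/9) ln|(s + 1)| + C


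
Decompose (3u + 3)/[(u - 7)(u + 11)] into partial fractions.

At u=7: P = (3·7 + 3)/(7 + 11) = 4/3. At u=-11: Q = (3·(-11) + 3)/(-11 - 7) = 5/3
Result: (4/3)/(u - 7) + (5/3)/(u + 11)


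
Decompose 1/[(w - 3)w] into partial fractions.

1/(w - 3)w = P/(w - 3) + Q/w. P = 1/(3 - 0) = 1/3, Q = 1/(0 - 3) = -1/3
Result: (1/3)/(w - 3) - (1/3)/w


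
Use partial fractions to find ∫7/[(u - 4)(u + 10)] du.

Decompose: 7/[(u - 4)(u + 10)] = (1/2)/(u - 4) - (1/2)/(u + 10). Integrate each term: (1/2) ln|(u - 4)| - (1/2) ln|(u + 10)| + C


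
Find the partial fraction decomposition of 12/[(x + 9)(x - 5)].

12/(x + 9)(x - 5) = α/(x + 9) + β/(x - 5). α = 12/(-9 - 5) = -6/7, β = 12/(5 + 9) = 6/7
Result: (-6/7)/(x + 9) + (6/7)/(x - 5)


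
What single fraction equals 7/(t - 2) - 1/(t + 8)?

Common denominator (t - 2)(t + 8). Numerator: 7(t + 8) - 1(t - 2) = (7t + 56) - (t - 2) = 6t + 58
Result: (6t + 58)/[(t - 2)(t + 8)]


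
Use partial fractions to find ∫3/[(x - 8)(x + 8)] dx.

Decompose: 3/[(x - 8)(x + 8)] = (3/16)/(x - 8) - (3/16)/(x + 8). Integrate each term: (3/16) ln|(x - 8)| - (3/16) ln|(x + 8)| + C


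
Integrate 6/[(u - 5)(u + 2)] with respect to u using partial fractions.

Decompose: 6/[(u - 5)(u + 2)] = (6/7)/(u - 5) - (6/7)/(u + 2). Integrate each term: (6/7) ln|(u - 5)| - (6/7) ln|(u + 2)| + C


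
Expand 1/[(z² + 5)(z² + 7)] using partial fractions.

Coefficient matching gives A = C = 0, B = 1/(7-5) = 1/2, D = -B = -1/2
Result: (1/2)/(z² + 5) - (1/2)/(z² + 7)


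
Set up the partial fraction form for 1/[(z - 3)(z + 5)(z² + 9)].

Two linear + quadratic: A/(z - 3) + B/(z + 5) + (Cz + D)/(z² + 9)


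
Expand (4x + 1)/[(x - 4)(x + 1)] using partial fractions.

At x=4: P = (4·4 + 1)/(4 + 1) = 17/5. At x=-1: Q = (4·(-1) + 1)/(-1 - 4) = 3/5
Result: (17/5)/(x - 4) + (3/5)/(x + 1)


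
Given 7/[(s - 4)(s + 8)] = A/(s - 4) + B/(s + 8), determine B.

Cover-up at s = -8: B = 7/(-8 - 4) = -7/12


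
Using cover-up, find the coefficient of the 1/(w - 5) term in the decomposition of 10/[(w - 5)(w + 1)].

Cover (w - 5), set w=5: 10/((w + 1) at w=5) = 10/(6) = 5/3


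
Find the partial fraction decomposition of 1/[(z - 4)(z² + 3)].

Cover-up at z = 4: α = 1/(4² + 3) = 1/19. Then β = -α = -1/19, γ = -α·(0 + 4) = -4/19
Result: (1/19)/(z - 4) - ((1/19)z + 4/19)/(z² + 3)


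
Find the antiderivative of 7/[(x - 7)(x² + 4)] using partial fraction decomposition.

Cover-up at x=7: α = 7/(7²+4) = 7/53. Coeff matching: β = -7/53, γ = -49/53. Decomposition: (7/53)/(x - 7) - ((7/53)x + 49/53)/(x² + 4). Integrate: linear → ln, quadratic → (1/2)ln + arctan: (7/53) ln|(x - 7)| - (7/106) ln(x² + 4) - (49/106) arctan(x/2) + C


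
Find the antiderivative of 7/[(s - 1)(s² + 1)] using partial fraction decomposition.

Cover-up at s=1: P = 7/(1²+1) = 7/2. Coeff matching: Q = -7/2, R = -7/2. Decomposition: (7/2)/(s - 1) - ((7/2)s + 7/2)/(s² + 1). Integrate: linear → ln, quadratic → (1/2)ln + arctan: (7/2) ln|(s - 1)| - (7/4) ln(s² + 1) - (7/2) arctan(s) + C


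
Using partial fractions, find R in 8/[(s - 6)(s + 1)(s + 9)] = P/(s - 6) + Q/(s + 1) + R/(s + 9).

Cover-up at s = -9: R = 8/[(-9 - 6)(-9 + 1)] = 8/[(-15)(-8)] = 8/120 = 1/15


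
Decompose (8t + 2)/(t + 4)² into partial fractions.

(8t + 2) = P(t + 4) + Q. At t = -4: Q = 8·(-4) + 2 = -30. Coeff of t: P = 8
Result: 8/(t + 4) - 30/(t + 4)²


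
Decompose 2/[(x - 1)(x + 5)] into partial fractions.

2/(x - 1)(x + 5) = P/(x - 1) + Q/(x + 5). P = 2/(1 + 5) = 1/3, Q = 2/(-5 - 1) = -1/3
Result: (1/3)/(x - 1) - (1/3)/(x + 5)


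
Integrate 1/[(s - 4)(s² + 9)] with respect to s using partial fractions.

Cover-up at s=4: P = 1/(4²+9) = 1/25. Coeff matching: Q = -1/25, R = -4/25. Decomposition: (1/25)/(s - 4) - ((1/25)s + 4/25)/(s² + 9). Integrate: linear → ln, quadratic → (1/2)ln + arctan: (1/25) ln|(s - 4)| - (1/50) ln(s² + 9) - (4/75) arctan(s/3) + C


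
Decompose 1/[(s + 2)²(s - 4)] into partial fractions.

Cover-up at s=4: γ = 1/(4 + 2)² = 1/36. Cover-up at s=-2: β = 1/(-2 - 4) = -1/6. Comparing s² coeff: α = -γ = -1/36
Result: (-1/36)/(s + 2) - (1/6)/(s + 2)² + (1/36)/(s - 4)


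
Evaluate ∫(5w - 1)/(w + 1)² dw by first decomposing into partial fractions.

Decompose: P = 5, Q = 5·(-1) - 1 = -6, so (5w - 1)/(w + 1)² = 5/(w + 1) - 6/(w + 1)². Integrate: ∫ P/(w + 1) dw = 5 ln|(w + 1)|; ∫ Q/(w + 1)² dw = 6/(w + 1). Sum: 5 ln|(w + 1)| + 6/(w + 1) + C


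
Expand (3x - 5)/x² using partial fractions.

(3x - 5) = αx + β. At x = 0: β = 3·0 - 5 = -5. Coeff of x: α = 3
Result: 3/x - 5/x²


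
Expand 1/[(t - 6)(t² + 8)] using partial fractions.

Cover-up at t = 6: A = 1/(6² + 8) = 1/44. Then B = -A = -1/44, C = -A·(0 + 6) = -3/22
Result: (1/44)/(t - 6) - ((1/44)t + 3/22)/(t² + 8)


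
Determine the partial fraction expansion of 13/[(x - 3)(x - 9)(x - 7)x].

Using Heaviside cover-up: (13/72)/(x - 3) + (13/108)/(x - 9) - (13/56)/(x - 7) - (13/189)/x


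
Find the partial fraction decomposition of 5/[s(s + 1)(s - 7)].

Using cover-up method: A = -5/7, B = 5/8, C = 5/56
Result: (-5/7)/s + (5/8)/(s + 1) + (5/56)/(s - 7)


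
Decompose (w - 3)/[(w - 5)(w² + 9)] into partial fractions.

At w=5: A = (1·5 - 3)/(5² + 9) = 1/17. B = -A = -1/17, C = 1 - 5·A = 12/17
Result: (1/17)/(w - 5) - ((1/17)w - 12/17)/(w² + 9)


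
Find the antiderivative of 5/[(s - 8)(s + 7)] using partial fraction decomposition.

Decompose: 5/[(s - 8)(s + 7)] = (1/3)/(s - 8) - (1/3)/(s + 7). Integrate each term: (1/3) ln|(s - 8)| - (1/3) ln|(s + 7)| + C


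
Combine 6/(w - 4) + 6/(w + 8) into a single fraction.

Common denominator (w - 4)(w + 8). Numerator: 6(w + 8) + 6(w - 4) = (6w + 48) + (6w - 24) = 12w + 24
Result: (12w + 24)/[(w - 4)(w + 8)]


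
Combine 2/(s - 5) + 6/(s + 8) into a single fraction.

Common denominator (s - 5)(s + 8). Numerator: 2(s + 8) + 6(s - 5) = (2s + 16) + (6s - 30) = 8s - 14
Result: (8s - 14)/[(s - 5)(s + 8)]


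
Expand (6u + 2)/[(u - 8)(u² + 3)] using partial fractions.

At u=8: P = (6·8 + 2)/(8² + 3) = 50/67. Q = -P = -50/67, R = 6 - 8·P = 2/67
Result: (50/67)/(u - 8) - ((50/67)u - 2/67)/(u² + 3)


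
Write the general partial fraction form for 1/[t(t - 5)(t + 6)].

Three distinct linear factors: P/t + Q/(t - 5) + R/(t + 6)


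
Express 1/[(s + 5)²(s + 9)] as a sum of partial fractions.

Cover-up at s=-9: R = 1/(-9 + 5)² = 1/16. Cover-up at s=-5: Q = 1/(-5 + 9) = 1/4. Comparing s² coeff: P = -R = -1/16
Result: (-1/16)/(s + 5) + (1/4)/(s + 5)² + (1/16)/(s + 9)


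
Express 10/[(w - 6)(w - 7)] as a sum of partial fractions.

10/(w - 6)(w - 7) = A/(w - 6) + B/(w - 7). A = 10/(6 - 7) = -10, B = 10/(7 - 6) = 10
Result: -10/(w - 6) + 10/(w - 7)


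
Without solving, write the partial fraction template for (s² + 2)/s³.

Repeated linear factor (power 3): P/s + Q/s² + R/s³


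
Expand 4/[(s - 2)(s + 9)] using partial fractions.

4/(s - 2)(s + 9) = P/(s - 2) + Q/(s + 9). P = 4/(2 + 9) = 4/11, Q = 4/(-9 - 2) = -4/11
Result: (4/11)/(s - 2) - (4/11)/(s + 9)


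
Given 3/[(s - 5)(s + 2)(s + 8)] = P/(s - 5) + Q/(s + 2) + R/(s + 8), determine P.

Cover-up at s = 5: P = 3/[(5 + 2)(5 + 8)] = 3/[(7)(13)] = 3/91


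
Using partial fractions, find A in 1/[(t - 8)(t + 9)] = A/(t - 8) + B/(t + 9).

Cover-up at t = 8: A = 1/(8 + 9) = 1/17


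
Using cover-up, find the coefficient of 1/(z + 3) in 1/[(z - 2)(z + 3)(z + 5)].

Cover (z + 3), set z=-3: 1/[(-3 - 2)(-3 + 5)] = -1/10


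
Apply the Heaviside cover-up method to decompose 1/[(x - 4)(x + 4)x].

Cover (x - 4), x=4: α = 1/[(4 + 4)(4 - 0)] = 1/32. Cover (x + 4), x=-4: β = 1/[(-4 - 4)(-4 - 0)] = 1/32. Cover x, x=0: γ = 1/[(0 - 4)(0 + 4)] = -1/16.
Result: (1/32)/(x - 4) + (1/32)/(x + 4) - (1/16)/x


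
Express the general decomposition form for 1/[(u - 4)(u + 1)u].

Three distinct linear factors: α/(u - 4) + β/(u + 1) + γ/u


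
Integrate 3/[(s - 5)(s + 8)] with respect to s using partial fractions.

Decompose: 3/[(s - 5)(s + 8)] = (3/13)/(s - 5) - (3/13)/(s + 8). Integrate each term: (3/13) ln|(s - 5)| - (3/13) ln|(s + 8)| + C


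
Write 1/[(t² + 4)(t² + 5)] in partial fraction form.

Coefficient matching gives P = R = 0, Q = 1/(5-4) = 1, S = -Q = -1
Result: 1/(t² + 4) - 1/(t² + 5)


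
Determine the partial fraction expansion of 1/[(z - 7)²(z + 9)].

Cover-up at z=-9: R = 1/(-9 - 7)² = 1/256. Cover-up at z=7: Q = 1/(7 + 9) = 1/16. Comparing z² coeff: P = -R = -1/256
Result: (-1/256)/(z - 7) + (1/16)/(z - 7)² + (1/256)/(z + 9)


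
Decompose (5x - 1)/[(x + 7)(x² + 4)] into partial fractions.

At x=-7: P = (5·(-7) - 1)/((-7)² + 4) = -36/53. Q = -P = 36/53, R = 5 - (-7)·P = 13/53
Result: (-36/53)/(x + 7) + ((36/53)x + 13/53)/(x² + 4)


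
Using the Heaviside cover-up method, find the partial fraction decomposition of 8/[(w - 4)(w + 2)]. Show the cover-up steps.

Cover (w - 4): set w=4, get P = 8/(4 + 2) = 4/3. Cover (w + 2): set w=-2, get Q = 8/(-2 - 4) = -4/3.
Result: (4/3)/(w - 4) - (4/3)/(w + 2)


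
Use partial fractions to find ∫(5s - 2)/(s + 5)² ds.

Decompose: α = 5, β = 5·(-5) - 2 = -27, so (5s - 2)/(s + 5)² = 5/(s + 5) - 27/(s + 5)². Integrate: ∫ α/(s + 5) ds = 5 ln|(s + 5)|; ∫ β/(s + 5)² ds = 27/(s + 5). Sum: 5 ln|(s + 5)| + 27/(s + 5) + C


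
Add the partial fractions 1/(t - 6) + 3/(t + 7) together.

Common denominator (t - 6)(t + 7). Numerator: 1(t + 7) + 3(t - 6) = (t + 7) + (3t - 18) = 4t - 11
Result: (4t - 11)/[(t - 6)(t + 7)]


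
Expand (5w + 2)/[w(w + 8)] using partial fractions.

At w=0: A = (5·0 + 2)/(0 + 8) = 1/4. At w=-8: B = (5·(-8) + 2)/(-8 - 0) = 19/4
Result: (1/4)/w + (19/4)/(w + 8)


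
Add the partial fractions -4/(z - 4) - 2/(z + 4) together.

Common denominator (z - 4)(z + 4). Numerator: -4(z + 4) - 2(z - 4) = (-4z - 16) - (2z - 8) = -6z - 8
Result: (-6z - 8)/[(z - 4)(z + 4)]


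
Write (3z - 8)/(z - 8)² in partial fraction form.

(3z - 8) = A(z - 8) + B. At z = 8: B = 3·8 - 8 = 16. Coeff of z: A = 3
Result: 3/(z - 8) + 16/(z - 8)²


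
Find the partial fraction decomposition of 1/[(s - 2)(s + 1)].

1/(s - 2)(s + 1) = α/(s - 2) + β/(s + 1). α = 1/(2 + 1) = 1/3, β = 1/(-1 - 2) = -1/3
Result: (1/3)/(s - 2) - (1/3)/(s + 1)


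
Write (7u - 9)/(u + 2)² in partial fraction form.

(7u - 9) = P(u + 2) + Q. At u = -2: Q = 7·(-2) - 9 = -23. Coeff of u: P = 7
Result: 7/(u + 2) - 23/(u + 2)²


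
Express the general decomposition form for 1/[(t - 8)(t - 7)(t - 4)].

Three distinct linear factors: α/(t - 8) + β/(t - 7) + γ/(t - 4)


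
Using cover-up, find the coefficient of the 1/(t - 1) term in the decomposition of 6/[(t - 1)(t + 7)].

Cover (t - 1), set t=1: 6/((t + 7) at t=1) = 6/(8) = 3/4


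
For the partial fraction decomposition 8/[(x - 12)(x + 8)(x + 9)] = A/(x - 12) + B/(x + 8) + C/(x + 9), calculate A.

Cover-up at x = 12: A = 8/[(12 + 8)(12 + 9)] = 8/[(20)(21)] = 8/420 = 2/105


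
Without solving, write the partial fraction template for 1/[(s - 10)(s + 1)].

Distinct linear factors: P/(s - 10) + Q/(s + 1)


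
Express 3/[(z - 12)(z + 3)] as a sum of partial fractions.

3/(z - 12)(z + 3) = α/(z - 12) + β/(z + 3). α = 3/(12 + 3) = 1/5, β = 3/(-3 - 12) = -1/5
Result: (1/5)/(z - 12) - (1/5)/(z + 3)


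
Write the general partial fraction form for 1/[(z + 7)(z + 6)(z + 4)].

Three distinct linear factors: α/(z + 7) + β/(z + 6) + γ/(z + 4)


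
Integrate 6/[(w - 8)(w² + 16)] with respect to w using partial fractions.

Cover-up at w=8: P = 6/(8²+16) = 3/40. Coeff matching: Q = -3/40, R = -3/5. Decomposition: (3/40)/(w - 8) - ((3/40)w + 3/5)/(w² + 16). Integrate: linear → ln, quadratic → (1/2)ln + arctan: (3/40) ln|(w - 8)| - (3/80) ln(w² + 16) - (3/20) arctan(w/4) + C


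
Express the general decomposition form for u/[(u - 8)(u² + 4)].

Linear + irreducible quadratic: P/(u - 8) + (Qu + R)/(u² + 4)


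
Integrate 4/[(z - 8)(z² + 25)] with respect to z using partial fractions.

Cover-up at z=8: A = 4/(8²+25) = 4/89. Coeff matching: B = -4/89, C = -32/89. Decomposition: (4/89)/(z - 8) - ((4/89)z + 32/89)/(z² + 25). Integrate: linear → ln, quadratic → (1/2)ln + arctan: (4/89) ln|(z - 8)| - (2/89) ln(z² + 25) - (32/445) arctan(z/5) + C


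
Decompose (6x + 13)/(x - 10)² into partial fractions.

(6x + 13) = P(x - 10) + Q. At x = 10: Q = 6·10 + 13 = 73. Coeff of x: P = 6
Result: 6/(x - 10) + 73/(x - 10)²


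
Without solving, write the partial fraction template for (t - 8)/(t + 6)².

Repeated linear factor: α/(t + 6) + β/(t + 6)²


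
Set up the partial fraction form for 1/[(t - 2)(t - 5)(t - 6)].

Three distinct linear factors: A/(t - 2) + B/(t - 5) + C/(t - 6)


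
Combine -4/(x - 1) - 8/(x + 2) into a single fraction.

Common denominator (x - 1)(x + 2). Numerator: -4(x + 2) - 8(x - 1) = (-4x - 8) - (8x - 8) = -12x
Result: (-12x)/[(x - 1)(x + 2)]


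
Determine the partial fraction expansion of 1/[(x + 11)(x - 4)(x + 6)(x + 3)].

Using Heaviside cover-up: (-1/600)/(x + 11) + (1/1050)/(x - 4) + (1/150)/(x + 6) - (1/168)/(x + 3)


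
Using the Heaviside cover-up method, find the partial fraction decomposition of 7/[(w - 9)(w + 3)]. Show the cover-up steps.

Cover (w - 9): set w=9, get α = 7/(9 + 3) = 7/12. Cover (w + 3): set w=-3, get β = 7/(-3 - 9) = -7/12.
Result: (7/12)/(w - 9) - (7/12)/(w + 3)


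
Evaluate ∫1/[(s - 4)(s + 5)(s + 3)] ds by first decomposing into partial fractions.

Cover-up: A = 1/63, B = 1/18, C = -1/14. Decomposition: (1/63)/(s - 4) + (1/18)/(s + 5) - (1/14)/(s + 3). Integrate each term: (1/63) ln|(s - 4)| + (1/18) ln|(s + 5)| - (1/14) ln|(s + 3)| + C


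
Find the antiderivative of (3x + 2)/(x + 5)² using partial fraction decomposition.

Decompose: A = 3, B = 3·(-5) + 2 = -13, so (3x + 2)/(x + 5)² = 3/(x + 5) - 13/(x + 5)². Integrate: ∫ A/(x + 5) dx = 3 ln|(x + 5)|; ∫ B/(x + 5)² dx = 13/(x + 5). Sum: 3 ln|(x + 5)| + 13/(x + 5) + C
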